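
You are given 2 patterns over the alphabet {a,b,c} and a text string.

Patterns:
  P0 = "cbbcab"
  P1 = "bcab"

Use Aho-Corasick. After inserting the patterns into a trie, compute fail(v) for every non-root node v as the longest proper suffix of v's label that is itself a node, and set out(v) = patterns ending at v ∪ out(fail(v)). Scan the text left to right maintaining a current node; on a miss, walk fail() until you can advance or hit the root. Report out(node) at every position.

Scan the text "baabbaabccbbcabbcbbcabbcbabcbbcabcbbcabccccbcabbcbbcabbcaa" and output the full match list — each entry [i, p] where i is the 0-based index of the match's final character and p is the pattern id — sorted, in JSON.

Construct AC machine:
Trie (insert patterns):
  0='ε' goto b→7 c→1
  1='c' goto b→2
  2='cb' goto b→3
  3='cbb' goto c→4
  4='cbbc' goto a→5
  5='cbbca' goto b→6
  6='cbbcab' goto ·  [P0 ends]
  7='b' goto c→8
  8='bc' goto a→9
  9='bca' goto b→10
  10='bcab' goto ·  [P1 ends]

BFS fail/out derivation:
  fail(1) 'c': from fail(0)=0 chase 'c': 0 ⇒ 0;  out=∅∪out(0)=∅
  fail(7) 'b': from fail(0)=0 chase 'b': 0 ⇒ 0;  out=∅∪out(0)=∅
  fail(2) 'cb': from fail(1)=0 chase 'b': 0 ⇒ 7;  out=∅∪out(7)=∅
  fail(8) 'bc': from fail(7)=0 chase 'c': 0 ⇒ 1;  out=∅∪out(1)=∅
  fail(3) 'cbb': from fail(2)=7 chase 'b': 7→0 ⇒ 7;  out=∅∪out(7)=∅
  fail(9) 'bca': from fail(8)=1 chase 'a': 1→0 ⇒ 0;  out=∅∪out(0)=∅
  fail(4) 'cbbc': from fail(3)=7 chase 'c': 7 ⇒ 8;  out=∅∪out(8)=∅
  fail(10) 'bcab': from fail(9)=0 chase 'b': 0 ⇒ 7;  out={1}∪out(7)={1}
  fail(5) 'cbbca': from fail(4)=8 chase 'a': 8 ⇒ 9;  out=∅∪out(9)=∅
  fail(6) 'cbbcab': from fail(5)=9 chase 'b': 9 ⇒ 10;  out={0}∪out(10)={0,1}

Scan:
i=0 'b': node 0→7
i=1 'a': node 7→0 (fail-walked)
i=2 'a': node 0→0
i=3 'b': node 0→7
i=4 'b': node 7→7 (fail-walked)
i=5 'a': node 7→0 (fail-walked)
i=6 'a': node 0→0
i=7 'b': node 0→7
i=8 'c': node 7→8
i=9 'c': node 8→1 (fail-walked)
i=10 'b': node 1→2
i=11 'b': node 2→3
i=12 'c': node 3→4
i=13 'a': node 4→5
i=14 'b': node 5→6  ** P0@[9:14],P1@[11:14]
i=15 'b': node 6→7 (fail-walked)
i=16 'c': node 7→8
i=17 'b': node 8→2 (fail-walked)
i=18 'b': node 2→3
i=19 'c': node 3→4
i=20 'a': node 4→5
i=21 'b': node 5→6  ** P0@[16:21],P1@[18:21]
i=22 'b': node 6→7 (fail-walked)
i=23 'c': node 7→8
i=24 'b': node 8→2 (fail-walked)
i=25 'a': node 2→0 (fail-walked)
i=26 'b': node 0→7
i=27 'c': node 7→8
i=28 'b': node 8→2 (fail-walked)
i=29 'b': node 2→3
i=30 'c': node 3→4
i=31 'a': node 4→5
i=32 'b': node 5→6  ** P0@[27:32],P1@[29:32]
i=33 'c': node 6→8 (fail-walked)
i=34 'b': node 8→2 (fail-walked)
i=35 'b': node 2→3
i=36 'c': node 3→4
i=37 'a': node 4→5
i=38 'b': node 5→6  ** P0@[33:38],P1@[35:38]
i=39 'c': node 6→8 (fail-walked)
i=40 'c': node 8→1 (fail-walked)
i=41 'c': node 1→1 (fail-walked)
i=42 'c': node 1→1 (fail-walked)
i=43 'b': node 1→2
i=44 'c': node 2→8 (fail-walked)
i=45 'a': node 8→9
i=46 'b': node 9→10  ** P1@[43:46]
i=47 'b': node 10→7 (fail-walked)
i=48 'c': node 7→8
i=49 'b': node 8→2 (fail-walked)
i=50 'b': node 2→3
i=51 'c': node 3→4
i=52 'a': node 4→5
i=53 'b': node 5→6  ** P0@[48:53],P1@[50:53]
i=54 'b': node 6→7 (fail-walked)
i=55 'c': node 7→8
i=56 'a': node 8→9
i=57 'a': node 9→0 (fail-walked)

Result: [[14,0],[14,1],[21,0],[21,1],[32,0],[32,1],[38,0],[38,1],[46,1],[53,0],[53,1]]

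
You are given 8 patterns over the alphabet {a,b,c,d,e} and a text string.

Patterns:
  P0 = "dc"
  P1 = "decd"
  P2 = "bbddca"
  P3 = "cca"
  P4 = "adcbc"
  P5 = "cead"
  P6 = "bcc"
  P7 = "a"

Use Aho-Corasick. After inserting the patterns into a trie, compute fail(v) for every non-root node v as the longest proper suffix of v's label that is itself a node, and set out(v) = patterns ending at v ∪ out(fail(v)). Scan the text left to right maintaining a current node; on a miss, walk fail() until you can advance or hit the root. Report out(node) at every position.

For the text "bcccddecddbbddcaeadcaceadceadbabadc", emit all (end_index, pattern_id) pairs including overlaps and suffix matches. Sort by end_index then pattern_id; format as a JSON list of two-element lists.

Construct AC machine:
Trie nodes:
  0='ε' goto a→15 b→6 c→12 d→1
  1='d' goto c→2 e→3
  2='dc' goto ·  ←P0
  3='de' goto c→4
  4='dec' goto d→5
  5='decd' goto ·  ←P1
  6='b' goto b→7 c→23
  7='bb' goto d→8
  8='bbd' goto d→9
  9='bbdd' goto c→10
  10='bbddc' goto a→11
  11='bbddca' goto ·  ←P2
  12='c' goto c→13 e→20
  13='cc' goto a→14
  14='cca' goto ·  ←P3
  15='a' goto d→16  ←P7
  16='ad' goto c→17
  17='adc' goto b→18
  18='adcb' goto c→19
  19='adcbc' goto ·  ←P4
  20='ce' goto a→21
  21='cea' goto d→22
  22='cead' goto ·  ←P5
  23='bc' goto c→24
  24='bcc' goto ·  ←P6

Failure links (BFS by depth):
  n1('d'): parent n0 fail=0; on 'd' 0 → fail=0;  out ∅∪∅=∅
  n6('b'): parent n0 fail=0; on 'b' 0 → fail=0;  out ∅∪∅=∅
  n12('c'): parent n0 fail=0; on 'c' 0 → fail=0;  out ∅∪∅=∅
  n15('a'): parent n0 fail=0; on 'a' 0 → fail=0;  out {7}∪∅={7}
  n2('dc'): parent n1 fail=0; on 'c' 0 → fail=12;  out {0}∪∅={0}
  n3('de'): parent n1 fail=0; on 'e' 0 → fail=0;  out ∅∪∅=∅
  n7('bb'): parent n6 fail=0; on 'b' 0 → fail=6;  out ∅∪∅=∅
  n13('cc'): parent n12 fail=0; on 'c' 0 → fail=12;  out ∅∪∅=∅
  n16('ad'): parent n15 fail=0; on 'd' 0 → fail=1;  out ∅∪∅=∅
  n20('ce'): parent n12 fail=0; on 'e' 0 → fail=0;  out ∅∪∅=∅
  n23('bc'): parent n6 fail=0; on 'c' 0 → fail=12;  out ∅∪∅=∅
  n4('dec'): parent n3 fail=0; on 'c' 0 → fail=12;  out ∅∪∅=∅
  n8('bbd'): parent n7 fail=6; on 'd' 6→0 → fail=1;  out ∅∪∅=∅
  n14('cca'): parent n13 fail=12; on 'a' 12→0 → fail=15;  out {3}∪{7}={3,7}
  n17('adc'): parent n16 fail=1; on 'c' 1 → fail=2;  out ∅∪{0}={0}
  n21('cea'): parent n20 fail=0; on 'a' 0 → fail=15;  out ∅∪{7}={7}
  n24('bcc'): parent n23 fail=12; on 'c' 12 → fail=13;  out {6}∪∅={6}
  n5('decd'): parent n4 fail=12; on 'd' 12→0 → fail=1;  out {1}∪∅={1}
  n9('bbdd'): parent n8 fail=1; on 'd' 1→0 → fail=1;  out ∅∪∅=∅
  n18('adcb'): parent n17 fail=2; on 'b' 2→12→0 → fail=6;  out ∅∪∅=∅
  n22('cead'): parent n21 fail=15; on 'd' 15 → fail=16;  out {5}∪∅={5}
  n10('bbddc'): parent n9 fail=1; on 'c' 1 → fail=2;  out ∅∪{0}={0}
  n19('adcbc'): parent n18 fail=6; on 'c' 6 → fail=23;  out {4}∪∅={4}
  n11('bbddca'): parent n10 fail=2; on 'a' 2→12→0 → fail=15;  out {2}∪{7}={2,7}

Text stream:
pos 0 'b': at 6
pos 1 'c': at 23
pos 2 'c': at 24  → match P6@[0:2]
pos 3 'c': at 13 (via fail)
pos 4 'd': at 1 (via fail)
pos 5 'd': at 1 (via fail)
pos 6 'e': at 3
pos 7 'c': at 4
pos 8 'd': at 5  → match P1@[5:8]
pos 9 'd': at 1 (via fail)
pos 10 'b': at 6 (via fail)
pos 11 'b': at 7
pos 12 'd': at 8
pos 13 'd': at 9
pos 14 'c': at 10  → match P0@[13:14]
pos 15 'a': at 11  → match P2@[10:15],P7@[15:15]
pos 16 'e': at 0 (via fail)
pos 17 'a': at 15  → match P7@[17:17]
pos 18 'd': at 16
pos 19 'c': at 17  → match P0@[18:19]
pos 20 'a': at 15 (via fail)  → match P7@[20:20]
pos 21 'c': at 12 (via fail)
pos 22 'e': at 20
pos 23 'a': at 21  → match P7@[23:23]
pos 24 'd': at 22  → match P5@[21:24]
pos 25 'c': at 17 (via fail)  → match P0@[24:25]
pos 26 'e': at 20 (via fail)
pos 27 'a': at 21  → match P7@[27:27]
pos 28 'd': at 22  → match P5@[25:28]
pos 29 'b': at 6 (via fail)
pos 30 'a': at 15 (via fail)  → match P7@[30:30]
pos 31 'b': at 6 (via fail)
pos 32 'a': at 15 (via fail)  → match P7@[32:32]
pos 33 'd': at 16
pos 34 'c': at 17  → match P0@[33:34]

Result: [[2,6],[8,1],[14,0],[15,2],[15,7],[17,7],[19,0],[20,7],[23,7],[24,5],[25,0],[27,7],[28,5],[30,7],[32,7],[34,0]]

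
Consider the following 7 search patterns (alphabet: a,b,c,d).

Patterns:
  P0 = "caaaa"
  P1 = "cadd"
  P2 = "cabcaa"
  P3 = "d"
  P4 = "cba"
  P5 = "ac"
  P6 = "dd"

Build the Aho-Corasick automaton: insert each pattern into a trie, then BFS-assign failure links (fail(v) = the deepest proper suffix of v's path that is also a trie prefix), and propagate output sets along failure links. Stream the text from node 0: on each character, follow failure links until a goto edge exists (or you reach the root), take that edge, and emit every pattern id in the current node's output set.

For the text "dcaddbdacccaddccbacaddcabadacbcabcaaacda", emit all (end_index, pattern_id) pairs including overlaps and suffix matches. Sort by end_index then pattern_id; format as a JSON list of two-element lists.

Construct AC machine:
Trie (insert patterns):
  0='ε' goto a→15 c→1 d→12
  1='c' goto a→2 b→13
  2='ca' goto a→3 b→8 d→6
  3='caa' goto a→4
  4='caaa' goto a→5
  5='caaaa' goto ·  ←P0
  6='cad' goto d→7
  7='cadd' goto ·  ←P1
  8='cab' goto c→9
  9='cabc' goto a→10
  10='cabca' goto a→11
  11='cabcaa' goto ·  ←P2
  12='d' goto d→17  ←P3
  13='cb' goto a→14
  14='cba' goto ·  ←P4
  15='a' goto c→16
  16='ac' goto ·  ←P5
  17='dd' goto ·  ←P6

BFS fail/out derivation:
  fail(1) 'c': from fail(0)=0 chase 'c': 0 ⇒ 0;  out=∅∪out(0)=∅
  fail(12) 'd': from fail(0)=0 chase 'd': 0 ⇒ 0;  out={3}∪out(0)={3}
  fail(15) 'a': from fail(0)=0 chase 'a': 0 ⇒ 0;  out=∅∪out(0)=∅
  fail(2) 'ca': from fail(1)=0 chase 'a': 0 ⇒ 15;  out=∅∪out(15)=∅
  fail(13) 'cb': from fail(1)=0 chase 'b': 0 ⇒ 0;  out=∅∪out(0)=∅
  fail(16) 'ac': from fail(15)=0 chase 'c': 0 ⇒ 1;  out={5}∪out(1)={5}
  fail(17) 'dd': from fail(12)=0 chase 'd': 0 ⇒ 12;  out={6}∪out(12)={3,6}
  fail(3) 'caa': from fail(2)=15 chase 'a': 15→0 ⇒ 15;  out=∅∪out(15)=∅
  fail(6) 'cad': from fail(2)=15 chase 'd': 15→0 ⇒ 12;  out=∅∪out(12)={3}
  fail(8) 'cab': from fail(2)=15 chase 'b': 15→0 ⇒ 0;  out=∅∪out(0)=∅
  fail(14) 'cba': from fail(13)=0 chase 'a': 0 ⇒ 15;  out={4}∪out(15)={4}
  fail(4) 'caaa': from fail(3)=15 chase 'a': 15→0 ⇒ 15;  out=∅∪out(15)=∅
  fail(7) 'cadd': from fail(6)=12 chase 'd': 12 ⇒ 17;  out={1}∪out(17)={1,3,6}
  fail(9) 'cabc': from fail(8)=0 chase 'c': 0 ⇒ 1;  out=∅∪out(1)=∅
  fail(5) 'caaaa': from fail(4)=15 chase 'a': 15→0 ⇒ 15;  out={0}∪out(15)={0}
  fail(10) 'cabca': from fail(9)=1 chase 'a': 1 ⇒ 2;  out=∅∪out(2)=∅
  fail(11) 'cabcaa': from fail(10)=2 chase 'a': 2 ⇒ 3;  out={2}∪out(3)={2}

Scan:
i=0 'd': node 0→12  → match P3@[0:0]
i=1 'c': node 12→1 (via fail)
i=2 'a': node 1→2
i=3 'd': node 2→6  → match P3@[3:3]
i=4 'd': node 6→7  → match P1@[1:4],P3@[4:4],P6@[3:4]
i=5 'b': node 7→0 (via fail)
i=6 'd': node 0→12  → match P3@[6:6]
i=7 'a': node 12→15 (via fail)
i=8 'c': node 15→16  → match P5@[7:8]
i=9 'c': node 16→1 (via fail)
i=10 'c': node 1→1 (via fail)
i=11 'a': node 1→2
i=12 'd': node 2→6  → match P3@[12:12]
i=13 'd': node 6→7  → match P1@[10:13],P3@[13:13],P6@[12:13]
i=14 'c': node 7→1 (via fail)
i=15 'c': node 1→1 (via fail)
i=16 'b': node 1→13
i=17 'a': node 13→14  → match P4@[15:17]
i=18 'c': node 14→16 (via fail)  → match P5@[17:18]
i=19 'a': node 16→2 (via fail)
i=20 'd': node 2→6  → match P3@[20:20]
i=21 'd': node 6→7  → match P1@[18:21],P3@[21:21],P6@[20:21]
i=22 'c': node 7→1 (via fail)
i=23 'a': node 1→2
i=24 'b': node 2→8
i=25 'a': node 8→15 (via fail)
i=26 'd': node 15→12 (via fail)  → match P3@[26:26]
i=27 'a': node 12→15 (via fail)
i=28 'c': node 15→16  → match P5@[27:28]
i=29 'b': node 16→13 (via fail)
i=30 'c': node 13→1 (via fail)
i=31 'a': node 1→2
i=32 'b': node 2→8
i=33 'c': node 8→9
i=34 'a': node 9→10
i=35 'a': node 10→11  → match P2@[30:35]
i=36 'a': node 11→4 (via fail)
i=37 'c': node 4→16 (via fail)  → match P5@[36:37]
i=38 'd': node 16→12 (via fail)  → match P3@[38:38]
i=39 'a': node 12→15 (via fail)

All matches (sorted): [[0,3],[3,3],[4,1],[4,3],[4,6],[6,3],[8,5],[12,3],[13,1],[13,3],[13,6],[17,4],[18,5],[20,3],[21,1],[21,3],[21,6],[26,3],[28,5],[35,2],[37,5],[38,3]]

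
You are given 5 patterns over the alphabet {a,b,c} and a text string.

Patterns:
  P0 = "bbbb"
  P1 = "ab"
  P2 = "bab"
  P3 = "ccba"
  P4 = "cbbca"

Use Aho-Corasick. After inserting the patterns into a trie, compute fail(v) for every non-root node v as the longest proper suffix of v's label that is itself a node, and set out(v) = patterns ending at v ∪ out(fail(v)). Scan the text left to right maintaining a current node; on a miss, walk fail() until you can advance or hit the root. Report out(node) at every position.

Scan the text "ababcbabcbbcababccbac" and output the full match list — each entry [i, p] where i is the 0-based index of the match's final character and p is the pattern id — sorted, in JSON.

Build:
Trie (insert patterns):
  0='ε' goto a→5 b→1 c→9
  1='b' goto a→7 b→2
  2='bb' goto b→3
  3='bbb' goto b→4
  4='bbbb' goto ·  [P0 ends]
  5='a' goto b→6
  6='ab' goto ·  [P1 ends]
  7='ba' goto b→8
  8='bab' goto ·  [P2 ends]
  9='c' goto b→13 c→10
  10='cc' goto b→11
  11='ccb' goto a→12
  12='ccba' goto ·  [P3 ends]
  13='cb' goto b→14
  14='cbb' goto c→15
  15='cbbc' goto a→16
  16='cbbca' goto ·  [P4 ends]

BFS fail/out derivation:
  n1('b'): parent n0 fail=0; on 'b' 0 → fail=0;  out ∅∪∅=∅
  n5('a'): parent n0 fail=0; on 'a' 0 → fail=0;  out ∅∪∅=∅
  n9('c'): parent n0 fail=0; on 'c' 0 → fail=0;  out ∅∪∅=∅
  n2('bb'): parent n1 fail=0; on 'b' 0 → fail=1;  out ∅∪∅=∅
  n6('ab'): parent n5 fail=0; on 'b' 0 → fail=1;  out {1}∪∅={1}
  n7('ba'): parent n1 fail=0; on 'a' 0 → fail=5;  out ∅∪∅=∅
  n10('cc'): parent n9 fail=0; on 'c' 0 → fail=9;  out ∅∪∅=∅
  n13('cb'): parent n9 fail=0; on 'b' 0 → fail=1;  out ∅∪∅=∅
  n3('bbb'): parent n2 fail=1; on 'b' 1 → fail=2;  out ∅∪∅=∅
  n8('bab'): parent n7 fail=5; on 'b' 5 → fail=6;  out {2}∪{1}={1,2}
  n11('ccb'): parent n10 fail=9; on 'b' 9 → fail=13;  out ∅∪∅=∅
  n14('cbb'): parent n13 fail=1; on 'b' 1 → fail=2;  out ∅∪∅=∅
  n4('bbbb'): parent n3 fail=2; on 'b' 2 → fail=3;  out {0}∪∅={0}
  n12('ccba'): parent n11 fail=13; on 'a' 13→1 → fail=7;  out {3}∪∅={3}
  n15('cbbc'): parent n14 fail=2; on 'c' 2→1→0 → fail=9;  out ∅∪∅=∅
  n16('cbbca'): parent n15 fail=9; on 'a' 9→0 → fail=5;  out {4}∪∅={4}

Scan:
pos 0 'a': at 5
pos 1 'b': at 6  emit P1@[0:1]
pos 2 'a': at 7 ·f
pos 3 'b': at 8  emit P1@[2:3],P2@[1:3]
pos 4 'c': at 9 ·f
pos 5 'b': at 13
pos 6 'a': at 7 ·f
pos 7 'b': at 8  emit P1@[6:7],P2@[5:7]
pos 8 'c': at 9 ·f
pos 9 'b': at 13
pos 10 'b': at 14
pos 11 'c': at 15
pos 12 'a': at 16  emit P4@[8:12]
pos 13 'b': at 6 ·f  emit P1@[12:13]
pos 14 'a': at 7 ·f
pos 15 'b': at 8  emit P1@[14:15],P2@[13:15]
pos 16 'c': at 9 ·f
pos 17 'c': at 10
pos 18 'b': at 11
pos 19 'a': at 12  emit P3@[16:19]
pos 20 'c': at 9 ·f

Matches: [[1,1],[3,1],[3,2],[7,1],[7,2],[12,4],[13,1],[15,1],[15,2],[19,3]]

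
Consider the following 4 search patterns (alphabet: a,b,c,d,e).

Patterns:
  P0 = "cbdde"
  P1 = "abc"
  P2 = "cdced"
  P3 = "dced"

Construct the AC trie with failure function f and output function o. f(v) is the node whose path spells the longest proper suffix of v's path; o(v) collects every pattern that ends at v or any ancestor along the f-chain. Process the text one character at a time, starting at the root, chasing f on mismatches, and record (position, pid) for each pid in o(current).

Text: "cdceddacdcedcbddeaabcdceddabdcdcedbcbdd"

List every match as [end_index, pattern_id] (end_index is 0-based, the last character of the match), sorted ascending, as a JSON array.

Construct AC machine:
Trie nodes:
  n0 'ε': a→6 c→1 d→13
  n1 'c': b→2 d→9
  n2 'cb': d→3
  n3 'cbd': d→4
  n4 'cbdd': e→5
  n5 'cbdde': ·  [P0 ends]
  n6 'a': b→7
  n7 'ab': c→8
  n8 'abc': ·  [P1 ends]
  n9 'cd': c→10
  n10 'cdc': e→11
  n11 'cdce': d→12
  n12 'cdced': ·  [P2 ends]
  n13 'd': c→14
  n14 'dc': e→15
  n15 'dce': d→16
  n16 'dced': ·  [P3 ends]

Failure links (BFS by depth):
  n1('c'): parent n0 fail=0; on 'c' 0 → fail=0;  out ∅∪∅=∅
  n6('a'): parent n0 fail=0; on 'a' 0 → fail=0;  out ∅∪∅=∅
  n13('d'): parent n0 fail=0; on 'd' 0 → fail=0;  out ∅∪∅=∅
  n2('cb'): parent n1 fail=0; on 'b' 0 → fail=0;  out ∅∪∅=∅
  n7('ab'): parent n6 fail=0; on 'b' 0 → fail=0;  out ∅∪∅=∅
  n9('cd'): parent n1 fail=0; on 'd' 0 → fail=13;  out ∅∪∅=∅
  n14('dc'): parent n13 fail=0; on 'c' 0 → fail=1;  out ∅∪∅=∅
  n3('cbd'): parent n2 fail=0; on 'd' 0 → fail=13;  out ∅∪∅=∅
  n8('abc'): parent n7 fail=0; on 'c' 0 → fail=1;  out {1}∪∅={1}
  n10('cdc'): parent n9 fail=13; on 'c' 13 → fail=14;  out ∅∪∅=∅
  n15('dce'): parent n14 fail=1; on 'e' 1→0 → fail=0;  out ∅∪∅=∅
  n4('cbdd'): parent n3 fail=13; on 'd' 13→0 → fail=13;  out ∅∪∅=∅
  n11('cdce'): parent n10 fail=14; on 'e' 14 → fail=15;  out ∅∪∅=∅
  n16('dced'): parent n15 fail=0; on 'd' 0 → fail=13;  out {3}∪∅={3}
  n5('cbdde'): parent n4 fail=13; on 'e' 13→0 → fail=0;  out {0}∪∅={0}
  n12('cdced'): parent n11 fail=15; on 'd' 15 → fail=16;  out {2}∪{3}={2,3}

Text stream:
pos 0 'c': at 1
pos 1 'd': at 9
pos 2 'c': at 10
pos 3 'e': at 11
pos 4 'd': at 12  → match P2@[0:4],P3@[1:4]
pos 5 'd': at 13 (via fail)
pos 6 'a': at 6 (via fail)
pos 7 'c': at 1 (via fail)
pos 8 'd': at 9
pos 9 'c': at 10
pos 10 'e': at 11
pos 11 'd': at 12  → match P2@[7:11],P3@[8:11]
pos 12 'c': at 14 (via fail)
pos 13 'b': at 2 (via fail)
pos 14 'd': at 3
pos 15 'd': at 4
pos 16 'e': at 5  → match P0@[12:16]
pos 17 'a': at 6 (via fail)
pos 18 'a': at 6 (via fail)
pos 19 'b': at 7
pos 20 'c': at 8  → match P1@[18:20]
pos 21 'd': at 9 (via fail)
pos 22 'c': at 10
pos 23 'e': at 11
pos 24 'd': at 12  → match P2@[20:24],P3@[21:24]
pos 25 'd': at 13 (via fail)
pos 26 'a': at 6 (via fail)
pos 27 'b': at 7
pos 28 'd': at 13 (via fail)
pos 29 'c': at 14
pos 30 'd': at 9 (via fail)
pos 31 'c': at 10
pos 32 'e': at 11
pos 33 'd': at 12  → match P2@[29:33],P3@[30:33]
pos 34 'b': at 0 (via fail)
pos 35 'c': at 1
pos 36 'b': at 2
pos 37 'd': at 3
pos 38 'd': at 4

Result: [[4,2],[4,3],[11,2],[11,3],[16,0],[20,1],[24,2],[24,3],[33,2],[33,3]]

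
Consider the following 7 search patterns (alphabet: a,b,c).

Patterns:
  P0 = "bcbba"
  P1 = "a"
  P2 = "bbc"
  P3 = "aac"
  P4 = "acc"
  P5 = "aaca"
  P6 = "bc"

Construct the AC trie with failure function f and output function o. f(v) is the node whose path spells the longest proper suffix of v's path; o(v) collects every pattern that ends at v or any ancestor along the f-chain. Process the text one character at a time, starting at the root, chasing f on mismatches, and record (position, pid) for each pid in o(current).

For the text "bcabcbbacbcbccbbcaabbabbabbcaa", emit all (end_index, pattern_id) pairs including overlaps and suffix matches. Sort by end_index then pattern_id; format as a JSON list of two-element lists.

Construct AC machine:
Trie (insert patterns):
  0='ε' goto a→6 b→1
  1='b' goto b→7 c→2
  2='bc' goto b→3  [P6 ends]
  3='bcb' goto b→4
  4='bcbb' goto a→5
  5='bcbba' goto ·  [P0 ends]
  6='a' goto a→9 c→11  [P1 ends]
  7='bb' goto c→8
  8='bbc' goto ·  [P2 ends]
  9='aa' goto c→10
  10='aac' goto a→13  [P3 ends]
  11='ac' goto c→12
  12='acc' goto ·  [P4 ends]
  13='aaca' goto ·  [P5 ends]

Failure links (BFS by depth):
  fail(1) 'b': from fail(0)=0 chase 'b': 0 ⇒ 0;  out=∅∪out(0)=∅
  fail(6) 'a': from fail(0)=0 chase 'a': 0 ⇒ 0;  out={1}∪out(0)={1}
  fail(2) 'bc': from fail(1)=0 chase 'c': 0 ⇒ 0;  out={6}∪out(0)={6}
  fail(7) 'bb': from fail(1)=0 chase 'b': 0 ⇒ 1;  out=∅∪out(1)=∅
  fail(9) 'aa': from fail(6)=0 chase 'a': 0 ⇒ 6;  out=∅∪out(6)={1}
  fail(11) 'ac': from fail(6)=0 chase 'c': 0 ⇒ 0;  out=∅∪out(0)=∅
  fail(3) 'bcb': from fail(2)=0 chase 'b': 0 ⇒ 1;  out=∅∪out(1)=∅
  fail(8) 'bbc': from fail(7)=1 chase 'c': 1 ⇒ 2;  out={2}∪out(2)={2,6}
  fail(10) 'aac': from fail(9)=6 chase 'c': 6 ⇒ 11;  out={3}∪out(11)={3}
  fail(12) 'acc': from fail(11)=0 chase 'c': 0 ⇒ 0;  out={4}∪out(0)={4}
  fail(4) 'bcbb': from fail(3)=1 chase 'b': 1 ⇒ 7;  out=∅∪out(7)=∅
  fail(13) 'aaca': from fail(10)=11 chase 'a': 11→0 ⇒ 6;  out={5}∪out(6)={1,5}
  fail(5) 'bcbba': from fail(4)=7 chase 'a': 7→1→0 ⇒ 6;  out={0}∪out(6)={0,1}

Scan:
i=0 'b': node 0→1
i=1 'c': node 1→2  ** P6@[0:1]
i=2 'a': node 2→6 (fail-walked)  ** P1@[2:2]
i=3 'b': node 6→1 (fail-walked)
i=4 'c': node 1→2  ** P6@[3:4]
i=5 'b': node 2→3
i=6 'b': node 3→4
i=7 'a': node 4→5  ** P0@[3:7],P1@[7:7]
i=8 'c': node 5→11 (fail-walked)
i=9 'b': node 11→1 (fail-walked)
i=10 'c': node 1→2  ** P6@[9:10]
i=11 'b': node 2→3
i=12 'c': node 3→2 (fail-walked)  ** P6@[11:12]
i=13 'c': node 2→0 (fail-walked)
i=14 'b': node 0→1
i=15 'b': node 1→7
i=16 'c': node 7→8  ** P2@[14:16],P6@[15:16]
i=17 'a': node 8→6 (fail-walked)  ** P1@[17:17]
i=18 'a': node 6→9  ** P1@[18:18]
i=19 'b': node 9→1 (fail-walked)
i=20 'b': node 1→7
i=21 'a': node 7→6 (fail-walked)  ** P1@[21:21]
i=22 'b': node 6→1 (fail-walked)
i=23 'b': node 1→7
i=24 'a': node 7→6 (fail-walked)  ** P1@[24:24]
i=25 'b': node 6→1 (fail-walked)
i=26 'b': node 1→7
i=27 'c': node 7→8  ** P2@[25:27],P6@[26:27]
i=28 'a': node 8→6 (fail-walked)  ** P1@[28:28]
i=29 'a': node 6→9  ** P1@[29:29]

Result: [[1,6],[2,1],[4,6],[7,0],[7,1],[10,6],[12,6],[16,2],[16,6],[17,1],[18,1],[21,1],[24,1],[27,2],[27,6],[28,1],[29,1]]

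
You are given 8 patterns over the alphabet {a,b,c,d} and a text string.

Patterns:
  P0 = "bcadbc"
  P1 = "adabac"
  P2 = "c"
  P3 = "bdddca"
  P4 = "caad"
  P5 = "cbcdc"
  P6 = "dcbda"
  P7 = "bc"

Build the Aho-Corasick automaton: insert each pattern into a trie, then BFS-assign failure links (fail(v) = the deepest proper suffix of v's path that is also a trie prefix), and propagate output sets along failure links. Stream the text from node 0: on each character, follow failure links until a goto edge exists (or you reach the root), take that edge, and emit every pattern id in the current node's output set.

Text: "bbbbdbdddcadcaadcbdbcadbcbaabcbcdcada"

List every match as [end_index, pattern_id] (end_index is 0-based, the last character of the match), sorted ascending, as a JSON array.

Build:
Trie (insert patterns):
  0='ε' goto a→7 b→1 c→13 d→26
  1='b' goto c→2 d→14
  2='bc' goto a→3  [P7 ends]
  3='bca' goto d→4
  4='bcad' goto b→5
  5='bcadb' goto c→6
  6='bcadbc' goto ·  [P0 ends]
  7='a' goto d→8
  8='ad' goto a→9
  9='ada' goto b→10
  10='adab' goto a→11
  11='adaba' goto c→12
  12='adabac' goto ·  [P1 ends]
  13='c' goto a→19 b→22  [P2 ends]
  14='bd' goto d→15
  15='bdd' goto d→16
  16='bddd' goto c→17
  17='bdddc' goto a→18
  18='bdddca' goto ·  [P3 ends]
  19='ca' goto a→20
  20='caa' goto d→21
  21='caad' goto ·  [P4 ends]
  22='cb' goto c→23
  23='cbc' goto d→24
  24='cbcd' goto c→25
  25='cbcdc' goto ·  [P5 ends]
  26='d' goto c→27
  27='dc' goto b→28
  28='dcb' goto d→29
  29='dcbd' goto a→30
  30='dcbda' goto ·  [P6 ends]

Failure links (BFS by depth):
  n1('b'): parent n0 fail=0; on 'b' 0 → fail=0;  out ∅∪∅=∅
  n7('a'): parent n0 fail=0; on 'a' 0 → fail=0;  out ∅∪∅=∅
  n13('c'): parent n0 fail=0; on 'c' 0 → fail=0;  out {2}∪∅={2}
  n26('d'): parent n0 fail=0; on 'd' 0 → fail=0;  out ∅∪∅=∅
  n2('bc'): parent n1 fail=0; on 'c' 0 → fail=13;  out {7}∪{2}={2,7}
  n8('ad'): parent n7 fail=0; on 'd' 0 → fail=26;  out ∅∪∅=∅
  n14('bd'): parent n1 fail=0; on 'd' 0 → fail=26;  out ∅∪∅=∅
  n19('ca'): parent n13 fail=0; on 'a' 0 → fail=7;  out ∅∪∅=∅
  n22('cb'): parent n13 fail=0; on 'b' 0 → fail=1;  out ∅∪∅=∅
  n27('dc'): parent n26 fail=0; on 'c' 0 → fail=13;  out ∅∪{2}={2}
  n3('bca'): parent n2 fail=13; on 'a' 13 → fail=19;  out ∅∪∅=∅
  n9('ada'): parent n8 fail=26; on 'a' 26→0 → fail=7;  out ∅∪∅=∅
  n15('bdd'): parent n14 fail=26; on 'd' 26→0 → fail=26;  out ∅∪∅=∅
  n20('caa'): parent n19 fail=7; on 'a' 7→0 → fail=7;  out ∅∪∅=∅
  n23('cbc'): parent n22 fail=1; on 'c' 1 → fail=2;  out ∅∪{2,7}={2,7}
  n28('dcb'): parent n27 fail=13; on 'b' 13 → fail=22;  out ∅∪∅=∅
  n4('bcad'): parent n3 fail=19; on 'd' 19→7 → fail=8;  out ∅∪∅=∅
  n10('adab'): parent n9 fail=7; on 'b' 7→0 → fail=1;  out ∅∪∅=∅
  n16('bddd'): parent n15 fail=26; on 'd' 26→0 → fail=26;  out ∅∪∅=∅
  n21('caad'): parent n20 fail=7; on 'd' 7 → fail=8;  out {4}∪∅={4}
  n24('cbcd'): parent n23 fail=2; on 'd' 2→13→0 → fail=26;  out ∅∪∅=∅
  n29('dcbd'): parent n28 fail=22; on 'd' 22→1 → fail=14;  out ∅∪∅=∅
  n5('bcadb'): parent n4 fail=8; on 'b' 8→26→0 → fail=1;  out ∅∪∅=∅
  n11('adaba'): parent n10 fail=1; on 'a' 1→0 → fail=7;  out ∅∪∅=∅
  n17('bdddc'): parent n16 fail=26; on 'c' 26 → fail=27;  out ∅∪{2}={2}
  n25('cbcdc'): parent n24 fail=26; on 'c' 26 → fail=27;  out {5}∪{2}={2,5}
  n30('dcbda'): parent n29 fail=14; on 'a' 14→26→0 → fail=7;  out {6}∪∅={6}
  n6('bcadbc'): parent n5 fail=1; on 'c' 1 → fail=2;  out {0}∪{2,7}={0,2,7}
  n12('adabac'): parent n11 fail=7; on 'c' 7→0 → fail=13;  out {1}∪{2}={1,2}
  n18('bdddca'): parent n17 fail=27; on 'a' 27→13 → fail=19;  out {3}∪∅={3}

Text stream:
[0] read 'b'  n0⇒n1
[1] read 'b'  n1⇒n1 (via fail)
[2] read 'b'  n1⇒n1 (via fail)
[3] read 'b'  n1⇒n1 (via fail)
[4] read 'd'  n1⇒n14
[5] read 'b'  n14⇒n1 (via fail)
[6] read 'd'  n1⇒n14
[7] read 'd'  n14⇒n15
[8] read 'd'  n15⇒n16
[9] read 'c'  n16⇒n17  → match P2@[9:9]
[10] read 'a'  n17⇒n18  → match P3@[5:10]
[11] read 'd'  n18⇒n8 (via fail)
[12] read 'c'  n8⇒n27 (via fail)  → match P2@[12:12]
[13] read 'a'  n27⇒n19 (via fail)
[14] read 'a'  n19⇒n20
[15] read 'd'  n20⇒n21  → match P4@[12:15]
[16] read 'c'  n21⇒n27 (via fail)  → match P2@[16:16]
[17] read 'b'  n27⇒n28
[18] read 'd'  n28⇒n29
[19] read 'b'  n29⇒n1 (via fail)
[20] read 'c'  n1⇒n2  → match P2@[20:20],P7@[19:20]
[21] read 'a'  n2⇒n3
[22] read 'd'  n3⇒n4
[23] read 'b'  n4⇒n5
[24] read 'c'  n5⇒n6  → match P0@[19:24],P2@[24:24],P7@[23:24]
[25] read 'b'  n6⇒n22 (via fail)
[26] read 'a'  n22⇒n7 (via fail)
[27] read 'a'  n7⇒n7 (via fail)
[28] read 'b'  n7⇒n1 (via fail)
[29] read 'c'  n1⇒n2  → match P2@[29:29],P7@[28:29]
[30] read 'b'  n2⇒n22 (via fail)
[31] read 'c'  n22⇒n23  → match P2@[31:31],P7@[30:31]
[32] read 'd'  n23⇒n24
[33] read 'c'  n24⇒n25  → match P2@[33:33],P5@[29:33]
[34] read 'a'  n25⇒n19 (via fail)
[35] read 'd'  n19⇒n8 (via fail)
[36] read 'a'  n8⇒n9

All matches (sorted): [[9,2],[10,3],[12,2],[15,4],[16,2],[20,2],[20,7],[24,0],[24,2],[24,7],[29,2],[29,7],[31,2],[31,7],[33,2],[33,5]]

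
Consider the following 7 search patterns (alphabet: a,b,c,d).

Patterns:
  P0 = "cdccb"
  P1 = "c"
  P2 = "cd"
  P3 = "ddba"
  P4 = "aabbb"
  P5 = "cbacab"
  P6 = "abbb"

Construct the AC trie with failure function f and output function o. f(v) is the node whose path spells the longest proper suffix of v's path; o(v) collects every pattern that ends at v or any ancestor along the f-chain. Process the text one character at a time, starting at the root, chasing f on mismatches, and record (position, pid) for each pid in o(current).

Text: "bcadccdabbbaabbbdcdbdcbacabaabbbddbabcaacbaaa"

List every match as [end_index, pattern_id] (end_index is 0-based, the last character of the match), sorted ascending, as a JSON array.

Build:
Trie (insert patterns):
  0='ε' goto a→10 c→1 d→6
  1='c' goto b→15 d→2  ←P1
  2='cd' goto c→3  ←P2
  3='cdc' goto c→4
  4='cdcc' goto b→5
  5='cdccb' goto ·  ←P0
  6='d' goto d→7
  7='dd' goto b→8
  8='ddb' goto a→9
  9='ddba' goto ·  ←P3
  10='a' goto a→11 b→20
  11='aa' goto b→12
  12='aab' goto b→13
  13='aabb' goto b→14
  14='aabbb' goto ·  ←P4
  15='cb' goto a→16
  16='cba' goto c→17
  17='cbac' goto a→18
  18='cbaca' goto b→19
  19='cbacab' goto ·  ←P5
  20='ab' goto b→21
  21='abb' goto b→22
  22='abbb' goto ·  ←P6

BFS fail/out derivation:
  fail(1) 'c': from fail(0)=0 chase 'c': 0 ⇒ 0;  out={1}∪out(0)={1}
  fail(6) 'd': from fail(0)=0 chase 'd': 0 ⇒ 0;  out=∅∪out(0)=∅
  fail(10) 'a': from fail(0)=0 chase 'a': 0 ⇒ 0;  out=∅∪out(0)=∅
  fail(2) 'cd': from fail(1)=0 chase 'd': 0 ⇒ 6;  out={2}∪out(6)={2}
  fail(7) 'dd': from fail(6)=0 chase 'd': 0 ⇒ 6;  out=∅∪out(6)=∅
  fail(11) 'aa': from fail(10)=0 chase 'a': 0 ⇒ 10;  out=∅∪out(10)=∅
  fail(15) 'cb': from fail(1)=0 chase 'b': 0 ⇒ 0;  out=∅∪out(0)=∅
  fail(20) 'ab': from fail(10)=0 chase 'b': 0 ⇒ 0;  out=∅∪out(0)=∅
  fail(3) 'cdc': from fail(2)=6 chase 'c': 6→0 ⇒ 1;  out=∅∪out(1)={1}
  fail(8) 'ddb': from fail(7)=6 chase 'b': 6→0 ⇒ 0;  out=∅∪out(0)=∅
  fail(12) 'aab': from fail(11)=10 chase 'b': 10 ⇒ 20;  out=∅∪out(20)=∅
  fail(16) 'cba': from fail(15)=0 chase 'a': 0 ⇒ 10;  out=∅∪out(10)=∅
  fail(21) 'abb': from fail(20)=0 chase 'b': 0 ⇒ 0;  out=∅∪out(0)=∅
  fail(4) 'cdcc': from fail(3)=1 chase 'c': 1→0 ⇒ 1;  out=∅∪out(1)={1}
  fail(9) 'ddba': from fail(8)=0 chase 'a': 0 ⇒ 10;  out={3}∪out(10)={3}
  fail(13) 'aabb': from fail(12)=20 chase 'b': 20 ⇒ 21;  out=∅∪out(21)=∅
  fail(17) 'cbac': from fail(16)=10 chase 'c': 10→0 ⇒ 1;  out=∅∪out(1)={1}
  fail(22) 'abbb': from fail(21)=0 chase 'b': 0 ⇒ 0;  out={6}∪out(0)={6}
  fail(5) 'cdccb': from fail(4)=1 chase 'b': 1 ⇒ 15;  out={0}∪out(15)={0}
  fail(14) 'aabbb': from fail(13)=21 chase 'b': 21 ⇒ 22;  out={4}∪out(22)={4,6}
  fail(18) 'cbaca': from fail(17)=1 chase 'a': 1→0 ⇒ 10;  out=∅∪out(10)=∅
  fail(19) 'cbacab': from fail(18)=10 chase 'b': 10 ⇒ 20;  out={5}∪out(20)={5}

Text stream:
i=0 'b': node 0→0
i=1 'c': node 0→1  ** P1@[1:1]
i=2 'a': node 1→10 (via fail)
i=3 'd': node 10→6 (via fail)
i=4 'c': node 6→1 (via fail)  ** P1@[4:4]
i=5 'c': node 1→1 (via fail)  ** P1@[5:5]
i=6 'd': node 1→2  ** P2@[5:6]
i=7 'a': node 2→10 (via fail)
i=8 'b': node 10→20
i=9 'b': node 20→21
i=10 'b': node 21→22  ** P6@[7:10]
i=11 'a': node 22→10 (via fail)
i=12 'a': node 10→11
i=13 'b': node 11→12
i=14 'b': node 12→13
i=15 'b': node 13→14  ** P4@[11:15],P6@[12:15]
i=16 'd': node 14→6 (via fail)
i=17 'c': node 6→1 (via fail)  ** P1@[17:17]
i=18 'd': node 1→2  ** P2@[17:18]
i=19 'b': node 2→0 (via fail)
i=20 'd': node 0→6
i=21 'c': node 6→1 (via fail)  ** P1@[21:21]
i=22 'b': node 1→15
i=23 'a': node 15→16
i=24 'c': node 16→17  ** P1@[24:24]
i=25 'a': node 17→18
i=26 'b': node 18→19  ** P5@[21:26]
i=27 'a': node 19→10 (via fail)
i=28 'a': node 10→11
i=29 'b': node 11→12
i=30 'b': node 12→13
i=31 'b': node 13→14  ** P4@[27:31],P6@[28:31]
i=32 'd': node 14→6 (via fail)
i=33 'd': node 6→7
i=34 'b': node 7→8
i=35 'a': node 8→9  ** P3@[32:35]
i=36 'b': node 9→20 (via fail)
i=37 'c': node 20→1 (via fail)  ** P1@[37:37]
i=38 'a': node 1→10 (via fail)
i=39 'a': node 10→11
i=40 'c': node 11→1 (via fail)  ** P1@[40:40]
i=41 'b': node 1→15
i=42 'a': node 15→16
i=43 'a': node 16→11 (via fail)
i=44 'a': node 11→11 (via fail)

Result: [[1,1],[4,1],[5,1],[6,2],[10,6],[15,4],[15,6],[17,1],[18,2],[21,1],[24,1],[26,5],[31,4],[31,6],[35,3],[37,1],[40,1]]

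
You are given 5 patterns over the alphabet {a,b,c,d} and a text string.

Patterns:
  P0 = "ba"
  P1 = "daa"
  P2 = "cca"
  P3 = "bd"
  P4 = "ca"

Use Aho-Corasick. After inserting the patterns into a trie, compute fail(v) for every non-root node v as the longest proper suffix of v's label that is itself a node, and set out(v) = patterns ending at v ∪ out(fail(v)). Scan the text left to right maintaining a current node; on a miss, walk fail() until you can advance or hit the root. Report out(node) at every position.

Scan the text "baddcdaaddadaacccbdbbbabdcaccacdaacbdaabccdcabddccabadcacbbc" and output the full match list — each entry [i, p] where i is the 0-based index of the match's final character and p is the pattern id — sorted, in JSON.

Build automaton:
Trie nodes:
  0='ε' goto b→1 c→6 d→3
  1='b' goto a→2 d→9
  2='ba' goto ·  ←P0
  3='d' goto a→4
  4='da' goto a→5
  5='daa' goto ·  ←P1
  6='c' goto a→10 c→7
  7='cc' goto a→8
  8='cca' goto ·  ←P2
  9='bd' goto ·  ←P3
  10='ca' goto ·  ←P4

BFS fail/out derivation:
  n1('b'): parent n0 fail=0; on 'b' 0 → fail=0;  out ∅∪∅=∅
  n3('d'): parent n0 fail=0; on 'd' 0 → fail=0;  out ∅∪∅=∅
  n6('c'): parent n0 fail=0; on 'c' 0 → fail=0;  out ∅∪∅=∅
  n2('ba'): parent n1 fail=0; on 'a' 0 → fail=0;  out {0}∪∅={0}
  n4('da'): parent n3 fail=0; on 'a' 0 → fail=0;  out ∅∪∅=∅
  n7('cc'): parent n6 fail=0; on 'c' 0 → fail=6;  out ∅∪∅=∅
  n9('bd'): parent n1 fail=0; on 'd' 0 → fail=3;  out {3}∪∅={3}
  n10('ca'): parent n6 fail=0; on 'a' 0 → fail=0;  out {4}∪∅={4}
  n5('daa'): parent n4 fail=0; on 'a' 0 → fail=0;  out {1}∪∅={1}
  n8('cca'): parent n7 fail=6; on 'a' 6 → fail=10;  out {2}∪{4}={2,4}

Run:
i=0 'b': node 0→1
i=1 'a': node 1→2  ** P0@[0:1]
i=2 'd': node 2→3 (via fail)
i=3 'd': node 3→3 (via fail)
i=4 'c': node 3→6 (via fail)
i=5 'd': node 6→3 (via fail)
i=6 'a': node 3→4
i=7 'a': node 4→5  ** P1@[5:7]
i=8 'd': node 5→3 (via fail)
i=9 'd': node 3→3 (via fail)
i=10 'a': node 3→4
i=11 'd': node 4→3 (via fail)
i=12 'a': node 3→4
i=13 'a': node 4→5  ** P1@[11:13]
i=14 'c': node 5→6 (via fail)
i=15 'c': node 6→7
i=16 'c': node 7→7 (via fail)
i=17 'b': node 7→1 (via fail)
i=18 'd': node 1→9  ** P3@[17:18]
i=19 'b': node 9→1 (via fail)
i=20 'b': node 1→1 (via fail)
i=21 'b': node 1→1 (via fail)
i=22 'a': node 1→2  ** P0@[21:22]
i=23 'b': node 2→1 (via fail)
i=24 'd': node 1→9  ** P3@[23:24]
i=25 'c': node 9→6 (via fail)
i=26 'a': node 6→10  ** P4@[25:26]
i=27 'c': node 10→6 (via fail)
i=28 'c': node 6→7
i=29 'a': node 7→8  ** P2@[27:29],P4@[28:29]
i=30 'c': node 8→6 (via fail)
i=31 'd': node 6→3 (via fail)
i=32 'a': node 3→4
i=33 'a': node 4→5  ** P1@[31:33]
i=34 'c': node 5→6 (via fail)
i=35 'b': node 6→1 (via fail)
i=36 'd': node 1→9  ** P3@[35:36]
i=37 'a': node 9→4 (via fail)
i=38 'a': node 4→5  ** P1@[36:38]
i=39 'b': node 5→1 (via fail)
i=40 'c': node 1→6 (via fail)
i=41 'c': node 6→7
i=42 'd': node 7→3 (via fail)
i=43 'c': node 3→6 (via fail)
i=44 'a': node 6→10  ** P4@[43:44]
i=45 'b': node 10→1 (via fail)
i=46 'd': node 1→9  ** P3@[45:46]
i=47 'd': node 9→3 (via fail)
i=48 'c': node 3→6 (via fail)
i=49 'c': node 6→7
i=50 'a': node 7→8  ** P2@[48:50],P4@[49:50]
i=51 'b': node 8→1 (via fail)
i=52 'a': node 1→2  ** P0@[51:52]
i=53 'd': node 2→3 (via fail)
i=54 'c': node 3→6 (via fail)
i=55 'a': node 6→10  ** P4@[54:55]
i=56 'c': node 10→6 (via fail)
i=57 'b': node 6→1 (via fail)
i=58 'b': node 1→1 (via fail)
i=59 'c': node 1→6 (via fail)

Result: [[1,0],[7,1],[13,1],[18,3],[22,0],[24,3],[26,4],[29,2],[29,4],[33,1],[36,3],[38,1],[44,4],[46,3],[50,2],[50,4],[52,0],[55,4]]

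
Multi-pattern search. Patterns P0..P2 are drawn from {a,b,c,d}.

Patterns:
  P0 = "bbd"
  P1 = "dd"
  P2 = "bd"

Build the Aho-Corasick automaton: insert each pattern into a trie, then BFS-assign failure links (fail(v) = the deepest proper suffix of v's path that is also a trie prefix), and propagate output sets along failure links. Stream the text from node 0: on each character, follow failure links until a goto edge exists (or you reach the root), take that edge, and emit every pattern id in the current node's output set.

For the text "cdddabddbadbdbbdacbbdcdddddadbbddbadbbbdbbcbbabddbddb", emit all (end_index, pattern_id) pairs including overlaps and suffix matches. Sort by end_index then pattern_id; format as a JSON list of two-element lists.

Build:
Trie (insert patterns):
  0='ε' goto b→1 d→4
  1='b' goto b→2 d→6
  2='bb' goto d→3
  3='bbd' goto ·  ←P0
  4='d' goto d→5
  5='dd' goto ·  ←P1
  6='bd' goto ·  ←P2

Failure links (BFS by depth):
  fail(1) 'b': from fail(0)=0 chase 'b': 0 ⇒ 0;  out=∅∪out(0)=∅
  fail(4) 'd': from fail(0)=0 chase 'd': 0 ⇒ 0;  out=∅∪out(0)=∅
  fail(2) 'bb': from fail(1)=0 chase 'b': 0 ⇒ 1;  out=∅∪out(1)=∅
  fail(5) 'dd': from fail(4)=0 chase 'd': 0 ⇒ 4;  out={1}∪out(4)={1}
  fail(6) 'bd': from fail(1)=0 chase 'd': 0 ⇒ 4;  out={2}∪out(4)={2}
  fail(3) 'bbd': from fail(2)=1 chase 'd': 1 ⇒ 6;  out={0}∪out(6)={0,2}

Scan:
pos 0 'c': at 0
pos 1 'd': at 4
pos 2 'd': at 5  → match P1@[1:2]
pos 3 'd': at 5 (via fail)  → match P1@[2:3]
pos 4 'a': at 0 (via fail)
pos 5 'b': at 1
pos 6 'd': at 6  → match P2@[5:6]
pos 7 'd': at 5 (via fail)  → match P1@[6:7]
pos 8 'b': at 1 (via fail)
pos 9 'a': at 0 (via fail)
pos 10 'd': at 4
pos 11 'b': at 1 (via fail)
pos 12 'd': at 6  → match P2@[11:12]
pos 13 'b': at 1 (via fail)
pos 14 'b': at 2
pos 15 'd': at 3  → match P0@[13:15],P2@[14:15]
pos 16 'a': at 0 (via fail)
pos 17 'c': at 0
pos 18 'b': at 1
pos 19 'b': at 2
pos 20 'd': at 3  → match P0@[18:20],P2@[19:20]
pos 21 'c': at 0 (via fail)
pos 22 'd': at 4
pos 23 'd': at 5  → match P1@[22:23]
pos 24 'd': at 5 (via fail)  → match P1@[23:24]
pos 25 'd': at 5 (via fail)  → match P1@[24:25]
pos 26 'd': at 5 (via fail)  → match P1@[25:26]
pos 27 'a': at 0 (via fail)
pos 28 'd': at 4
pos 29 'b': at 1 (via fail)
pos 30 'b': at 2
pos 31 'd': at 3  → match P0@[29:31],P2@[30:31]
pos 32 'd': at 5 (via fail)  → match P1@[31:32]
pos 33 'b': at 1 (via fail)
pos 34 'a': at 0 (via fail)
pos 35 'd': at 4
pos 36 'b': at 1 (via fail)
pos 37 'b': at 2
pos 38 'b': at 2 (via fail)
pos 39 'd': at 3  → match P0@[37:39],P2@[38:39]
pos 40 'b': at 1 (via fail)
pos 41 'b': at 2
pos 42 'c': at 0 (via fail)
pos 43 'b': at 1
pos 44 'b': at 2
pos 45 'a': at 0 (via fail)
pos 46 'b': at 1
pos 47 'd': at 6  → match P2@[46:47]
pos 48 'd': at 5 (via fail)  → match P1@[47:48]
pos 49 'b': at 1 (via fail)
pos 50 'd': at 6  → match P2@[49:50]
pos 51 'd': at 5 (via fail)  → match P1@[50:51]
pos 52 'b': at 1 (via fail)

All matches (sorted): [[2,1],[3,1],[6,2],[7,1],[12,2],[15,0],[15,2],[20,0],[20,2],[23,1],[24,1],[25,1],[26,1],[31,0],[31,2],[32,1],[39,0],[39,2],[47,2],[48,1],[50,2],[51,1]]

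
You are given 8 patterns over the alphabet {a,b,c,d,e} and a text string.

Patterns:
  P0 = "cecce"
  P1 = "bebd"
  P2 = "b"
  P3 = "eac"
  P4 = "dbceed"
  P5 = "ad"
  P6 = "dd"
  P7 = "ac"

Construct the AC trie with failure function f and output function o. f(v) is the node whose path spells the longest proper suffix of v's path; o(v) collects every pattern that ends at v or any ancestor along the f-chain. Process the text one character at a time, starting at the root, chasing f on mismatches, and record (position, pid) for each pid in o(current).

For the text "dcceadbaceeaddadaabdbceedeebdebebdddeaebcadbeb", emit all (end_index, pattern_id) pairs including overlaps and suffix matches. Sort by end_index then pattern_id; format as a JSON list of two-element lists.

Build:
Trie nodes:
  0='ε' goto a→19 b→6 c→1 d→13 e→10
  1='c' goto e→2
  2='ce' goto c→3
  3='cec' goto c→4
  4='cecc' goto e→5
  5='cecce' goto ·  [P0 ends]
  6='b' goto e→7  [P2 ends]
  7='be' goto b→8
  8='beb' goto d→9
  9='bebd' goto ·  [P1 ends]
  10='e' goto a→11
  11='ea' goto c→12
  12='eac' goto ·  [P3 ends]
  13='d' goto b→14 d→21
  14='db' goto c→15
  15='dbc' goto e→16
  16='dbce' goto e→17
  17='dbcee' goto d→18
  18='dbceed' goto ·  [P4 ends]
  19='a' goto c→22 d→20
  20='ad' goto ·  [P5 ends]
  21='dd' goto ·  [P6 ends]
  22='ac' goto ·  [P7 ends]

BFS fail/out derivation:
  fail(1) 'c': from fail(0)=0 chase 'c': 0 ⇒ 0;  out=∅∪out(0)=∅
  fail(6) 'b': from fail(0)=0 chase 'b': 0 ⇒ 0;  out={2}∪out(0)={2}
  fail(10) 'e': from fail(0)=0 chase 'e': 0 ⇒ 0;  out=∅∪out(0)=∅
  fail(13) 'd': from fail(0)=0 chase 'd': 0 ⇒ 0;  out=∅∪out(0)=∅
  fail(19) 'a': from fail(0)=0 chase 'a': 0 ⇒ 0;  out=∅∪out(0)=∅
  fail(2) 'ce': from fail(1)=0 chase 'e': 0 ⇒ 10;  out=∅∪out(10)=∅
  fail(7) 'be': from fail(6)=0 chase 'e': 0 ⇒ 10;  out=∅∪out(10)=∅
  fail(11) 'ea': from fail(10)=0 chase 'a': 0 ⇒ 19;  out=∅∪out(19)=∅
  fail(14) 'db': from fail(13)=0 chase 'b': 0 ⇒ 6;  out=∅∪out(6)={2}
  fail(20) 'ad': from fail(19)=0 chase 'd': 0 ⇒ 13;  out={5}∪out(13)={5}
  fail(21) 'dd': from fail(13)=0 chase 'd': 0 ⇒ 13;  out={6}∪out(13)={6}
  fail(22) 'ac': from fail(19)=0 chase 'c': 0 ⇒ 1;  out={7}∪out(1)={7}
  fail(3) 'cec': from fail(2)=10 chase 'c': 10→0 ⇒ 1;  out=∅∪out(1)=∅
  fail(8) 'beb': from fail(7)=10 chase 'b': 10→0 ⇒ 6;  out=∅∪out(6)={2}
  fail(12) 'eac': from fail(11)=19 chase 'c': 19 ⇒ 22;  out={3}∪out(22)={3,7}
  fail(15) 'dbc': from fail(14)=6 chase 'c': 6→0 ⇒ 1;  out=∅∪out(1)=∅
  fail(4) 'cecc': from fail(3)=1 chase 'c': 1→0 ⇒ 1;  out=∅∪out(1)=∅
  fail(9) 'bebd': from fail(8)=6 chase 'd': 6→0 ⇒ 13;  out={1}∪out(13)={1}
  fail(16) 'dbce': from fail(15)=1 chase 'e': 1 ⇒ 2;  out=∅∪out(2)=∅
  fail(5) 'cecce': from fail(4)=1 chase 'e': 1 ⇒ 2;  out={0}∪out(2)={0}
  fail(17) 'dbcee': from fail(16)=2 chase 'e': 2→10→0 ⇒ 10;  out=∅∪out(10)=∅
  fail(18) 'dbceed': from fail(17)=10 chase 'd': 10→0 ⇒ 13;  out={4}∪out(13)={4}

Run:
i=0 'd': node 0→13
i=1 'c': node 13→1 (via fail)
i=2 'c': node 1→1 (via fail)
i=3 'e': node 1→2
i=4 'a': node 2→11 (via fail)
i=5 'd': node 11→20 (via fail)  → match P5@[4:5]
i=6 'b': node 20→14 (via fail)  → match P2@[6:6]
i=7 'a': node 14→19 (via fail)
i=8 'c': node 19→22  → match P7@[7:8]
i=9 'e': node 22→2 (via fail)
i=10 'e': node 2→10 (via fail)
i=11 'a': node 10→11
i=12 'd': node 11→20 (via fail)  → match P5@[11:12]
i=13 'd': node 20→21 (via fail)  → match P6@[12:13]
i=14 'a': node 21→19 (via fail)
i=15 'd': node 19→20  → match P5@[14:15]
i=16 'a': node 20→19 (via fail)
i=17 'a': node 19→19 (via fail)
i=18 'b': node 19→6 (via fail)  → match P2@[18:18]
i=19 'd': node 6→13 (via fail)
i=20 'b': node 13→14  → match P2@[20:20]
i=21 'c': node 14→15
i=22 'e': node 15→16
i=23 'e': node 16→17
i=24 'd': node 17→18  → match P4@[19:24]
i=25 'e': node 18→10 (via fail)
i=26 'e': node 10→10 (via fail)
i=27 'b': node 10→6 (via fail)  → match P2@[27:27]
i=28 'd': node 6→13 (via fail)
i=29 'e': node 13→10 (via fail)
i=30 'b': node 10→6 (via fail)  → match P2@[30:30]
i=31 'e': node 6→7
i=32 'b': node 7→8  → match P2@[32:32]
i=33 'd': node 8→9  → match P1@[30:33]
i=34 'd': node 9→21 (via fail)  → match P6@[33:34]
i=35 'd': node 21→21 (via fail)  → match P6@[34:35]
i=36 'e': node 21→10 (via fail)
i=37 'a': node 10→11
i=38 'e': node 11→10 (via fail)
i=39 'b': node 10→6 (via fail)  → match P2@[39:39]
i=40 'c': node 6→1 (via fail)
i=41 'a': node 1→19 (via fail)
i=42 'd': node 19→20  → match P5@[41:42]
i=43 'b': node 20→14 (via fail)  → match P2@[43:43]
i=44 'e': node 14→7 (via fail)
i=45 'b': node 7→8  → match P2@[45:45]

Result: [[5,5],[6,2],[8,7],[12,5],[13,6],[15,5],[18,2],[20,2],[24,4],[27,2],[30,2],[32,2],[33,1],[34,6],[35,6],[39,2],[42,5],[43,2],[45,2]]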